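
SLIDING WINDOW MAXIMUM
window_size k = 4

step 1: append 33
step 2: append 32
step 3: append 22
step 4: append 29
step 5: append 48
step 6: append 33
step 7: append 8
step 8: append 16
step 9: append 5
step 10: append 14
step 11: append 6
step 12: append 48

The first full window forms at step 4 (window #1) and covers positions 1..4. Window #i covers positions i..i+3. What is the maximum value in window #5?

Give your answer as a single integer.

step 1: append 33 -> window=[33] (not full yet)
step 2: append 32 -> window=[33, 32] (not full yet)
step 3: append 22 -> window=[33, 32, 22] (not full yet)
step 4: append 29 -> window=[33, 32, 22, 29] -> max=33
step 5: append 48 -> window=[32, 22, 29, 48] -> max=48
step 6: append 33 -> window=[22, 29, 48, 33] -> max=48
step 7: append 8 -> window=[29, 48, 33, 8] -> max=48
step 8: append 16 -> window=[48, 33, 8, 16] -> max=48
Window #5 max = 48

Answer: 48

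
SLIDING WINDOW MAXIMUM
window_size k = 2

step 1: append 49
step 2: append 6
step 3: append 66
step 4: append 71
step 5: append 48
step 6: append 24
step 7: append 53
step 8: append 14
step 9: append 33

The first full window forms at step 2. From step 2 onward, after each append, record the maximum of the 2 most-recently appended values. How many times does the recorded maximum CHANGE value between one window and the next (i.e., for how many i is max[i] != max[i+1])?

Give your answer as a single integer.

step 1: append 49 -> window=[49] (not full yet)
step 2: append 6 -> window=[49, 6] -> max=49
step 3: append 66 -> window=[6, 66] -> max=66
step 4: append 71 -> window=[66, 71] -> max=71
step 5: append 48 -> window=[71, 48] -> max=71
step 6: append 24 -> window=[48, 24] -> max=48
step 7: append 53 -> window=[24, 53] -> max=53
step 8: append 14 -> window=[53, 14] -> max=53
step 9: append 33 -> window=[14, 33] -> max=33
Recorded maximums: 49 66 71 71 48 53 53 33
Changes between consecutive maximums: 5

Answer: 5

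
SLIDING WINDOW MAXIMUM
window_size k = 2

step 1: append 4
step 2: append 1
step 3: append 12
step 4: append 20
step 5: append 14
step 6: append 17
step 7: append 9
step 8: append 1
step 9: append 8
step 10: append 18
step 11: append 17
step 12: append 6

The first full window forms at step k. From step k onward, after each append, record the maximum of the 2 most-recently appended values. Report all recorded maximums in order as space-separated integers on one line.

Answer: 4 12 20 20 17 17 9 8 18 18 17

Derivation:
step 1: append 4 -> window=[4] (not full yet)
step 2: append 1 -> window=[4, 1] -> max=4
step 3: append 12 -> window=[1, 12] -> max=12
step 4: append 20 -> window=[12, 20] -> max=20
step 5: append 14 -> window=[20, 14] -> max=20
step 6: append 17 -> window=[14, 17] -> max=17
step 7: append 9 -> window=[17, 9] -> max=17
step 8: append 1 -> window=[9, 1] -> max=9
step 9: append 8 -> window=[1, 8] -> max=8
step 10: append 18 -> window=[8, 18] -> max=18
step 11: append 17 -> window=[18, 17] -> max=18
step 12: append 6 -> window=[17, 6] -> max=17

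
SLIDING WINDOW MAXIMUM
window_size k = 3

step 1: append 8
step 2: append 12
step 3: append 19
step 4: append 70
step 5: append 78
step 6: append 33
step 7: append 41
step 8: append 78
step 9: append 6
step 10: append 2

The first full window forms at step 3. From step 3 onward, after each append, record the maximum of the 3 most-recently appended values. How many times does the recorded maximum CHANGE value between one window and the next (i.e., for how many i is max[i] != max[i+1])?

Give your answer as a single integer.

step 1: append 8 -> window=[8] (not full yet)
step 2: append 12 -> window=[8, 12] (not full yet)
step 3: append 19 -> window=[8, 12, 19] -> max=19
step 4: append 70 -> window=[12, 19, 70] -> max=70
step 5: append 78 -> window=[19, 70, 78] -> max=78
step 6: append 33 -> window=[70, 78, 33] -> max=78
step 7: append 41 -> window=[78, 33, 41] -> max=78
step 8: append 78 -> window=[33, 41, 78] -> max=78
step 9: append 6 -> window=[41, 78, 6] -> max=78
step 10: append 2 -> window=[78, 6, 2] -> max=78
Recorded maximums: 19 70 78 78 78 78 78 78
Changes between consecutive maximums: 2

Answer: 2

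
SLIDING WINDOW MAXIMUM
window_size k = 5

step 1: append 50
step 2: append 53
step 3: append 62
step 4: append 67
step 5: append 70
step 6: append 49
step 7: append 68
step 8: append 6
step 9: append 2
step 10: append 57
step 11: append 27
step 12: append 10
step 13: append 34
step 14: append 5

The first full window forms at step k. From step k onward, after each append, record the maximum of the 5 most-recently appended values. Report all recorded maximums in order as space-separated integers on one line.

step 1: append 50 -> window=[50] (not full yet)
step 2: append 53 -> window=[50, 53] (not full yet)
step 3: append 62 -> window=[50, 53, 62] (not full yet)
step 4: append 67 -> window=[50, 53, 62, 67] (not full yet)
step 5: append 70 -> window=[50, 53, 62, 67, 70] -> max=70
step 6: append 49 -> window=[53, 62, 67, 70, 49] -> max=70
step 7: append 68 -> window=[62, 67, 70, 49, 68] -> max=70
step 8: append 6 -> window=[67, 70, 49, 68, 6] -> max=70
step 9: append 2 -> window=[70, 49, 68, 6, 2] -> max=70
step 10: append 57 -> window=[49, 68, 6, 2, 57] -> max=68
step 11: append 27 -> window=[68, 6, 2, 57, 27] -> max=68
step 12: append 10 -> window=[6, 2, 57, 27, 10] -> max=57
step 13: append 34 -> window=[2, 57, 27, 10, 34] -> max=57
step 14: append 5 -> window=[57, 27, 10, 34, 5] -> max=57

Answer: 70 70 70 70 70 68 68 57 57 57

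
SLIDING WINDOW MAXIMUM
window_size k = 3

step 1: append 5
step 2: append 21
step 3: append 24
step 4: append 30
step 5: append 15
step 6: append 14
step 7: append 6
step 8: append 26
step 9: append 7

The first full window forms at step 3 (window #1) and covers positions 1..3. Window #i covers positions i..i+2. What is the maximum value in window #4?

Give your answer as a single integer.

step 1: append 5 -> window=[5] (not full yet)
step 2: append 21 -> window=[5, 21] (not full yet)
step 3: append 24 -> window=[5, 21, 24] -> max=24
step 4: append 30 -> window=[21, 24, 30] -> max=30
step 5: append 15 -> window=[24, 30, 15] -> max=30
step 6: append 14 -> window=[30, 15, 14] -> max=30
Window #4 max = 30

Answer: 30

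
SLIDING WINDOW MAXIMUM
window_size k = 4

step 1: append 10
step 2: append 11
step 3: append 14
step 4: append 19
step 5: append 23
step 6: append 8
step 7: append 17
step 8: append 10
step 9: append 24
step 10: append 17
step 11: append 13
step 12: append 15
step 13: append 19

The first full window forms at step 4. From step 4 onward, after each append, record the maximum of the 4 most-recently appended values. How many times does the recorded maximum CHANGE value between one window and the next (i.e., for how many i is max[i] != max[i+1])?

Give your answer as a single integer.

Answer: 3

Derivation:
step 1: append 10 -> window=[10] (not full yet)
step 2: append 11 -> window=[10, 11] (not full yet)
step 3: append 14 -> window=[10, 11, 14] (not full yet)
step 4: append 19 -> window=[10, 11, 14, 19] -> max=19
step 5: append 23 -> window=[11, 14, 19, 23] -> max=23
step 6: append 8 -> window=[14, 19, 23, 8] -> max=23
step 7: append 17 -> window=[19, 23, 8, 17] -> max=23
step 8: append 10 -> window=[23, 8, 17, 10] -> max=23
step 9: append 24 -> window=[8, 17, 10, 24] -> max=24
step 10: append 17 -> window=[17, 10, 24, 17] -> max=24
step 11: append 13 -> window=[10, 24, 17, 13] -> max=24
step 12: append 15 -> window=[24, 17, 13, 15] -> max=24
step 13: append 19 -> window=[17, 13, 15, 19] -> max=19
Recorded maximums: 19 23 23 23 23 24 24 24 24 19
Changes between consecutive maximums: 3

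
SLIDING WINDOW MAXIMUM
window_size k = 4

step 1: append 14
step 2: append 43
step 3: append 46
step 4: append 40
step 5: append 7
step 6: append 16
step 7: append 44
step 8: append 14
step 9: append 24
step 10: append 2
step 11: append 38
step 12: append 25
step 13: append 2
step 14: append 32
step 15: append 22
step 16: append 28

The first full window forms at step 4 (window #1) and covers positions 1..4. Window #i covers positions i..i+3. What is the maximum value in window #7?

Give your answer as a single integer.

Answer: 44

Derivation:
step 1: append 14 -> window=[14] (not full yet)
step 2: append 43 -> window=[14, 43] (not full yet)
step 3: append 46 -> window=[14, 43, 46] (not full yet)
step 4: append 40 -> window=[14, 43, 46, 40] -> max=46
step 5: append 7 -> window=[43, 46, 40, 7] -> max=46
step 6: append 16 -> window=[46, 40, 7, 16] -> max=46
step 7: append 44 -> window=[40, 7, 16, 44] -> max=44
step 8: append 14 -> window=[7, 16, 44, 14] -> max=44
step 9: append 24 -> window=[16, 44, 14, 24] -> max=44
step 10: append 2 -> window=[44, 14, 24, 2] -> max=44
Window #7 max = 44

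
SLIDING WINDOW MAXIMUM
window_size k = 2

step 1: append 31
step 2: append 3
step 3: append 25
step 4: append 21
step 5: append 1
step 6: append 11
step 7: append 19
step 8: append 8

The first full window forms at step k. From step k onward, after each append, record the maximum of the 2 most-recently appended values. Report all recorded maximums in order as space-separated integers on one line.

Answer: 31 25 25 21 11 19 19

Derivation:
step 1: append 31 -> window=[31] (not full yet)
step 2: append 3 -> window=[31, 3] -> max=31
step 3: append 25 -> window=[3, 25] -> max=25
step 4: append 21 -> window=[25, 21] -> max=25
step 5: append 1 -> window=[21, 1] -> max=21
step 6: append 11 -> window=[1, 11] -> max=11
step 7: append 19 -> window=[11, 19] -> max=19
step 8: append 8 -> window=[19, 8] -> max=19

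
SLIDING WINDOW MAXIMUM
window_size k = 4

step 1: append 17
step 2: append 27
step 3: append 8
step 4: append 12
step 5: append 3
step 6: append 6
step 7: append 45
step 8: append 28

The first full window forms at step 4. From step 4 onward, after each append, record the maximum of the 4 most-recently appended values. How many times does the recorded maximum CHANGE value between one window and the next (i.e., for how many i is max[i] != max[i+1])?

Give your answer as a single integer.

Answer: 2

Derivation:
step 1: append 17 -> window=[17] (not full yet)
step 2: append 27 -> window=[17, 27] (not full yet)
step 3: append 8 -> window=[17, 27, 8] (not full yet)
step 4: append 12 -> window=[17, 27, 8, 12] -> max=27
step 5: append 3 -> window=[27, 8, 12, 3] -> max=27
step 6: append 6 -> window=[8, 12, 3, 6] -> max=12
step 7: append 45 -> window=[12, 3, 6, 45] -> max=45
step 8: append 28 -> window=[3, 6, 45, 28] -> max=45
Recorded maximums: 27 27 12 45 45
Changes between consecutive maximums: 2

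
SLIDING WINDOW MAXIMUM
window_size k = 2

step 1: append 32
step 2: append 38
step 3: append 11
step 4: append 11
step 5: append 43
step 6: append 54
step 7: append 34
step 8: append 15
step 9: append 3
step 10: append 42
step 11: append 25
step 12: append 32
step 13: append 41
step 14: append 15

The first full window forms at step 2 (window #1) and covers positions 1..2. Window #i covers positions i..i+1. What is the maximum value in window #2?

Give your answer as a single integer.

Answer: 38

Derivation:
step 1: append 32 -> window=[32] (not full yet)
step 2: append 38 -> window=[32, 38] -> max=38
step 3: append 11 -> window=[38, 11] -> max=38
Window #2 max = 38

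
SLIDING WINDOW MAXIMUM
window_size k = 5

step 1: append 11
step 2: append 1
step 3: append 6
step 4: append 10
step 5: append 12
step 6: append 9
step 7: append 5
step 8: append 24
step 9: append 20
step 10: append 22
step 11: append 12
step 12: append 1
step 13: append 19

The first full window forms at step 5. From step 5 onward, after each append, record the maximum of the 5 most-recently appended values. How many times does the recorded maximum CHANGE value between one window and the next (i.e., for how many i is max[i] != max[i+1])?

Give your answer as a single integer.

Answer: 2

Derivation:
step 1: append 11 -> window=[11] (not full yet)
step 2: append 1 -> window=[11, 1] (not full yet)
step 3: append 6 -> window=[11, 1, 6] (not full yet)
step 4: append 10 -> window=[11, 1, 6, 10] (not full yet)
step 5: append 12 -> window=[11, 1, 6, 10, 12] -> max=12
step 6: append 9 -> window=[1, 6, 10, 12, 9] -> max=12
step 7: append 5 -> window=[6, 10, 12, 9, 5] -> max=12
step 8: append 24 -> window=[10, 12, 9, 5, 24] -> max=24
step 9: append 20 -> window=[12, 9, 5, 24, 20] -> max=24
step 10: append 22 -> window=[9, 5, 24, 20, 22] -> max=24
step 11: append 12 -> window=[5, 24, 20, 22, 12] -> max=24
step 12: append 1 -> window=[24, 20, 22, 12, 1] -> max=24
step 13: append 19 -> window=[20, 22, 12, 1, 19] -> max=22
Recorded maximums: 12 12 12 24 24 24 24 24 22
Changes between consecutive maximums: 2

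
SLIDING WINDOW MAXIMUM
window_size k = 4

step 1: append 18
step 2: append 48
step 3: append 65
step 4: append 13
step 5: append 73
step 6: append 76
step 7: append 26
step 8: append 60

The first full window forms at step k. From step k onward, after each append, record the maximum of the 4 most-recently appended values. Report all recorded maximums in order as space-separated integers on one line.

step 1: append 18 -> window=[18] (not full yet)
step 2: append 48 -> window=[18, 48] (not full yet)
step 3: append 65 -> window=[18, 48, 65] (not full yet)
step 4: append 13 -> window=[18, 48, 65, 13] -> max=65
step 5: append 73 -> window=[48, 65, 13, 73] -> max=73
step 6: append 76 -> window=[65, 13, 73, 76] -> max=76
step 7: append 26 -> window=[13, 73, 76, 26] -> max=76
step 8: append 60 -> window=[73, 76, 26, 60] -> max=76

Answer: 65 73 76 76 76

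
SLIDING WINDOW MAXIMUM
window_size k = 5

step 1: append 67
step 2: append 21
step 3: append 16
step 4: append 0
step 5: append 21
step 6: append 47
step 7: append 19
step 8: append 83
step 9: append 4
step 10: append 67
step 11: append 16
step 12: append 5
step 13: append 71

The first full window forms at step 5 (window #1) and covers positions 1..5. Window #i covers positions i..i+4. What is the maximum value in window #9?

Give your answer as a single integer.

Answer: 71

Derivation:
step 1: append 67 -> window=[67] (not full yet)
step 2: append 21 -> window=[67, 21] (not full yet)
step 3: append 16 -> window=[67, 21, 16] (not full yet)
step 4: append 0 -> window=[67, 21, 16, 0] (not full yet)
step 5: append 21 -> window=[67, 21, 16, 0, 21] -> max=67
step 6: append 47 -> window=[21, 16, 0, 21, 47] -> max=47
step 7: append 19 -> window=[16, 0, 21, 47, 19] -> max=47
step 8: append 83 -> window=[0, 21, 47, 19, 83] -> max=83
step 9: append 4 -> window=[21, 47, 19, 83, 4] -> max=83
step 10: append 67 -> window=[47, 19, 83, 4, 67] -> max=83
step 11: append 16 -> window=[19, 83, 4, 67, 16] -> max=83
step 12: append 5 -> window=[83, 4, 67, 16, 5] -> max=83
step 13: append 71 -> window=[4, 67, 16, 5, 71] -> max=71
Window #9 max = 71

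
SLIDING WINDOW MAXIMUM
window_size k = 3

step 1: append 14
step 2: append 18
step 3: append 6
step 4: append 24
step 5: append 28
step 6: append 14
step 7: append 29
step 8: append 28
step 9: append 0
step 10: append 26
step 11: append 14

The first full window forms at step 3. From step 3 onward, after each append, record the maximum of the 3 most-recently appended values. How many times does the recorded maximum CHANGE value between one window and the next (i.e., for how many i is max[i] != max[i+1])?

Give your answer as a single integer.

step 1: append 14 -> window=[14] (not full yet)
step 2: append 18 -> window=[14, 18] (not full yet)
step 3: append 6 -> window=[14, 18, 6] -> max=18
step 4: append 24 -> window=[18, 6, 24] -> max=24
step 5: append 28 -> window=[6, 24, 28] -> max=28
step 6: append 14 -> window=[24, 28, 14] -> max=28
step 7: append 29 -> window=[28, 14, 29] -> max=29
step 8: append 28 -> window=[14, 29, 28] -> max=29
step 9: append 0 -> window=[29, 28, 0] -> max=29
step 10: append 26 -> window=[28, 0, 26] -> max=28
step 11: append 14 -> window=[0, 26, 14] -> max=26
Recorded maximums: 18 24 28 28 29 29 29 28 26
Changes between consecutive maximums: 5

Answer: 5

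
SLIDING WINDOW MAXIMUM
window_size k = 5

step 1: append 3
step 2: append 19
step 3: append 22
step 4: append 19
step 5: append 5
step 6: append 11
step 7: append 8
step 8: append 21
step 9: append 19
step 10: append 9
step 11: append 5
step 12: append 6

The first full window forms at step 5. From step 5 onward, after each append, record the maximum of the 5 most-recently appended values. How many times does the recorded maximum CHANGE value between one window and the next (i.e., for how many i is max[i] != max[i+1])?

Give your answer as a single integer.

step 1: append 3 -> window=[3] (not full yet)
step 2: append 19 -> window=[3, 19] (not full yet)
step 3: append 22 -> window=[3, 19, 22] (not full yet)
step 4: append 19 -> window=[3, 19, 22, 19] (not full yet)
step 5: append 5 -> window=[3, 19, 22, 19, 5] -> max=22
step 6: append 11 -> window=[19, 22, 19, 5, 11] -> max=22
step 7: append 8 -> window=[22, 19, 5, 11, 8] -> max=22
step 8: append 21 -> window=[19, 5, 11, 8, 21] -> max=21
step 9: append 19 -> window=[5, 11, 8, 21, 19] -> max=21
step 10: append 9 -> window=[11, 8, 21, 19, 9] -> max=21
step 11: append 5 -> window=[8, 21, 19, 9, 5] -> max=21
step 12: append 6 -> window=[21, 19, 9, 5, 6] -> max=21
Recorded maximums: 22 22 22 21 21 21 21 21
Changes between consecutive maximums: 1

Answer: 1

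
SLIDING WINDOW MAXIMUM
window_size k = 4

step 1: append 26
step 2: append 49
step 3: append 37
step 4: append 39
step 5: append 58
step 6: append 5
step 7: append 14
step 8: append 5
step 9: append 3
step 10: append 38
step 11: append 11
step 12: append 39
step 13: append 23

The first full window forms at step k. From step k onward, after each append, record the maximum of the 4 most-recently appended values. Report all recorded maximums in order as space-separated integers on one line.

step 1: append 26 -> window=[26] (not full yet)
step 2: append 49 -> window=[26, 49] (not full yet)
step 3: append 37 -> window=[26, 49, 37] (not full yet)
step 4: append 39 -> window=[26, 49, 37, 39] -> max=49
step 5: append 58 -> window=[49, 37, 39, 58] -> max=58
step 6: append 5 -> window=[37, 39, 58, 5] -> max=58
step 7: append 14 -> window=[39, 58, 5, 14] -> max=58
step 8: append 5 -> window=[58, 5, 14, 5] -> max=58
step 9: append 3 -> window=[5, 14, 5, 3] -> max=14
step 10: append 38 -> window=[14, 5, 3, 38] -> max=38
step 11: append 11 -> window=[5, 3, 38, 11] -> max=38
step 12: append 39 -> window=[3, 38, 11, 39] -> max=39
step 13: append 23 -> window=[38, 11, 39, 23] -> max=39

Answer: 49 58 58 58 58 14 38 38 39 39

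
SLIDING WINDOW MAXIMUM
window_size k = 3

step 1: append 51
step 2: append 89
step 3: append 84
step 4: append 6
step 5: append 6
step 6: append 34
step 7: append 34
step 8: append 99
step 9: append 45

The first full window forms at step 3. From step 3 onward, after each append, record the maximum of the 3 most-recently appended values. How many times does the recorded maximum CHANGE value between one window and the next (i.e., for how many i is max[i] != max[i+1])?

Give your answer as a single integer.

step 1: append 51 -> window=[51] (not full yet)
step 2: append 89 -> window=[51, 89] (not full yet)
step 3: append 84 -> window=[51, 89, 84] -> max=89
step 4: append 6 -> window=[89, 84, 6] -> max=89
step 5: append 6 -> window=[84, 6, 6] -> max=84
step 6: append 34 -> window=[6, 6, 34] -> max=34
step 7: append 34 -> window=[6, 34, 34] -> max=34
step 8: append 99 -> window=[34, 34, 99] -> max=99
step 9: append 45 -> window=[34, 99, 45] -> max=99
Recorded maximums: 89 89 84 34 34 99 99
Changes between consecutive maximums: 3

Answer: 3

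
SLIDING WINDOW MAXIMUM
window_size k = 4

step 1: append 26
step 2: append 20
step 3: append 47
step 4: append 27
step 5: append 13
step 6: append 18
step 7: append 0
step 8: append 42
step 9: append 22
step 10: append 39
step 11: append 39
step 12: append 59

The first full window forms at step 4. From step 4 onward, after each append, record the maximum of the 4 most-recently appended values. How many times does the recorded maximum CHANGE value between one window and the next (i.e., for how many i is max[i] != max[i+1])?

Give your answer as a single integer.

Answer: 3

Derivation:
step 1: append 26 -> window=[26] (not full yet)
step 2: append 20 -> window=[26, 20] (not full yet)
step 3: append 47 -> window=[26, 20, 47] (not full yet)
step 4: append 27 -> window=[26, 20, 47, 27] -> max=47
step 5: append 13 -> window=[20, 47, 27, 13] -> max=47
step 6: append 18 -> window=[47, 27, 13, 18] -> max=47
step 7: append 0 -> window=[27, 13, 18, 0] -> max=27
step 8: append 42 -> window=[13, 18, 0, 42] -> max=42
step 9: append 22 -> window=[18, 0, 42, 22] -> max=42
step 10: append 39 -> window=[0, 42, 22, 39] -> max=42
step 11: append 39 -> window=[42, 22, 39, 39] -> max=42
step 12: append 59 -> window=[22, 39, 39, 59] -> max=59
Recorded maximums: 47 47 47 27 42 42 42 42 59
Changes between consecutive maximums: 3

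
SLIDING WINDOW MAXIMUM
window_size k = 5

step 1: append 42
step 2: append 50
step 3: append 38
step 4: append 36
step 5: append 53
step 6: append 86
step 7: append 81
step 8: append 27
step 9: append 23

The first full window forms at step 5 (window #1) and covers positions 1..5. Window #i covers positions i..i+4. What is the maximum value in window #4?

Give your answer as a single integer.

Answer: 86

Derivation:
step 1: append 42 -> window=[42] (not full yet)
step 2: append 50 -> window=[42, 50] (not full yet)
step 3: append 38 -> window=[42, 50, 38] (not full yet)
step 4: append 36 -> window=[42, 50, 38, 36] (not full yet)
step 5: append 53 -> window=[42, 50, 38, 36, 53] -> max=53
step 6: append 86 -> window=[50, 38, 36, 53, 86] -> max=86
step 7: append 81 -> window=[38, 36, 53, 86, 81] -> max=86
step 8: append 27 -> window=[36, 53, 86, 81, 27] -> max=86
Window #4 max = 86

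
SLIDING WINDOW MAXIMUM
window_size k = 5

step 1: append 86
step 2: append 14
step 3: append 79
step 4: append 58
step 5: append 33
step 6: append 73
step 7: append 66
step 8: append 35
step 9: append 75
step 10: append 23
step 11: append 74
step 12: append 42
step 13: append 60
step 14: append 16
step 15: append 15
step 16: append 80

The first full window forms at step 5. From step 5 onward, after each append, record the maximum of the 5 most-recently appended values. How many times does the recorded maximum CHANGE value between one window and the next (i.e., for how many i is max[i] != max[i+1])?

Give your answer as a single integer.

step 1: append 86 -> window=[86] (not full yet)
step 2: append 14 -> window=[86, 14] (not full yet)
step 3: append 79 -> window=[86, 14, 79] (not full yet)
step 4: append 58 -> window=[86, 14, 79, 58] (not full yet)
step 5: append 33 -> window=[86, 14, 79, 58, 33] -> max=86
step 6: append 73 -> window=[14, 79, 58, 33, 73] -> max=79
step 7: append 66 -> window=[79, 58, 33, 73, 66] -> max=79
step 8: append 35 -> window=[58, 33, 73, 66, 35] -> max=73
step 9: append 75 -> window=[33, 73, 66, 35, 75] -> max=75
step 10: append 23 -> window=[73, 66, 35, 75, 23] -> max=75
step 11: append 74 -> window=[66, 35, 75, 23, 74] -> max=75
step 12: append 42 -> window=[35, 75, 23, 74, 42] -> max=75
step 13: append 60 -> window=[75, 23, 74, 42, 60] -> max=75
step 14: append 16 -> window=[23, 74, 42, 60, 16] -> max=74
step 15: append 15 -> window=[74, 42, 60, 16, 15] -> max=74
step 16: append 80 -> window=[42, 60, 16, 15, 80] -> max=80
Recorded maximums: 86 79 79 73 75 75 75 75 75 74 74 80
Changes between consecutive maximums: 5

Answer: 5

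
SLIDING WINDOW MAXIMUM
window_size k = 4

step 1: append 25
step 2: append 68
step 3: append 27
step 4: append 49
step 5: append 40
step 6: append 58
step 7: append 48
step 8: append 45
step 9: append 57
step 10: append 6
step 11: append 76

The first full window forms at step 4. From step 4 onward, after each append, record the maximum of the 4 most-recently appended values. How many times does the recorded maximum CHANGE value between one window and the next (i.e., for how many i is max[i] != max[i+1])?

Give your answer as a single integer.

step 1: append 25 -> window=[25] (not full yet)
step 2: append 68 -> window=[25, 68] (not full yet)
step 3: append 27 -> window=[25, 68, 27] (not full yet)
step 4: append 49 -> window=[25, 68, 27, 49] -> max=68
step 5: append 40 -> window=[68, 27, 49, 40] -> max=68
step 6: append 58 -> window=[27, 49, 40, 58] -> max=58
step 7: append 48 -> window=[49, 40, 58, 48] -> max=58
step 8: append 45 -> window=[40, 58, 48, 45] -> max=58
step 9: append 57 -> window=[58, 48, 45, 57] -> max=58
step 10: append 6 -> window=[48, 45, 57, 6] -> max=57
step 11: append 76 -> window=[45, 57, 6, 76] -> max=76
Recorded maximums: 68 68 58 58 58 58 57 76
Changes between consecutive maximums: 3

Answer: 3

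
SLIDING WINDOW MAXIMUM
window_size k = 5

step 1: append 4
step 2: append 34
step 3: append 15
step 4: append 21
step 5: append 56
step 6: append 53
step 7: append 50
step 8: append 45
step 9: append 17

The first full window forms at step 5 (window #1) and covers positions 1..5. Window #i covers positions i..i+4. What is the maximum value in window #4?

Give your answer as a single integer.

step 1: append 4 -> window=[4] (not full yet)
step 2: append 34 -> window=[4, 34] (not full yet)
step 3: append 15 -> window=[4, 34, 15] (not full yet)
step 4: append 21 -> window=[4, 34, 15, 21] (not full yet)
step 5: append 56 -> window=[4, 34, 15, 21, 56] -> max=56
step 6: append 53 -> window=[34, 15, 21, 56, 53] -> max=56
step 7: append 50 -> window=[15, 21, 56, 53, 50] -> max=56
step 8: append 45 -> window=[21, 56, 53, 50, 45] -> max=56
Window #4 max = 56

Answer: 56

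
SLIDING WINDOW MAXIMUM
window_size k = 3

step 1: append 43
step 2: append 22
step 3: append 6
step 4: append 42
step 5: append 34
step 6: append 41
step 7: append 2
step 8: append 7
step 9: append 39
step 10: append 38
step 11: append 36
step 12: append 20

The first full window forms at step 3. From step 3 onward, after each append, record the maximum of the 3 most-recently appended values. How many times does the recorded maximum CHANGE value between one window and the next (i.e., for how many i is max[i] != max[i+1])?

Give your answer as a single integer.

Answer: 4

Derivation:
step 1: append 43 -> window=[43] (not full yet)
step 2: append 22 -> window=[43, 22] (not full yet)
step 3: append 6 -> window=[43, 22, 6] -> max=43
step 4: append 42 -> window=[22, 6, 42] -> max=42
step 5: append 34 -> window=[6, 42, 34] -> max=42
step 6: append 41 -> window=[42, 34, 41] -> max=42
step 7: append 2 -> window=[34, 41, 2] -> max=41
step 8: append 7 -> window=[41, 2, 7] -> max=41
step 9: append 39 -> window=[2, 7, 39] -> max=39
step 10: append 38 -> window=[7, 39, 38] -> max=39
step 11: append 36 -> window=[39, 38, 36] -> max=39
step 12: append 20 -> window=[38, 36, 20] -> max=38
Recorded maximums: 43 42 42 42 41 41 39 39 39 38
Changes between consecutive maximums: 4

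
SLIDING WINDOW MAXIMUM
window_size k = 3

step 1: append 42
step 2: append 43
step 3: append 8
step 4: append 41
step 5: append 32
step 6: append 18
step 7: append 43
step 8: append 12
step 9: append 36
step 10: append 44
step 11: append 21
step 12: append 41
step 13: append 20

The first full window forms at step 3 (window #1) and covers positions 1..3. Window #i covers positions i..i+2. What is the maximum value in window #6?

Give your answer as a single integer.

Answer: 43

Derivation:
step 1: append 42 -> window=[42] (not full yet)
step 2: append 43 -> window=[42, 43] (not full yet)
step 3: append 8 -> window=[42, 43, 8] -> max=43
step 4: append 41 -> window=[43, 8, 41] -> max=43
step 5: append 32 -> window=[8, 41, 32] -> max=41
step 6: append 18 -> window=[41, 32, 18] -> max=41
step 7: append 43 -> window=[32, 18, 43] -> max=43
step 8: append 12 -> window=[18, 43, 12] -> max=43
Window #6 max = 43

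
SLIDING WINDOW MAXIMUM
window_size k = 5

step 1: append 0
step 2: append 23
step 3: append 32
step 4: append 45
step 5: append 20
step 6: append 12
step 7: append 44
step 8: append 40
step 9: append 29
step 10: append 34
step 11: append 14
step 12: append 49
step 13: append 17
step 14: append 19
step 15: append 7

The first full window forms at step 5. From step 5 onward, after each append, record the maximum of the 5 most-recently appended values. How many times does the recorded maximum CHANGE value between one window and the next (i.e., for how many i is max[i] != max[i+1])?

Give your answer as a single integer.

step 1: append 0 -> window=[0] (not full yet)
step 2: append 23 -> window=[0, 23] (not full yet)
step 3: append 32 -> window=[0, 23, 32] (not full yet)
step 4: append 45 -> window=[0, 23, 32, 45] (not full yet)
step 5: append 20 -> window=[0, 23, 32, 45, 20] -> max=45
step 6: append 12 -> window=[23, 32, 45, 20, 12] -> max=45
step 7: append 44 -> window=[32, 45, 20, 12, 44] -> max=45
step 8: append 40 -> window=[45, 20, 12, 44, 40] -> max=45
step 9: append 29 -> window=[20, 12, 44, 40, 29] -> max=44
step 10: append 34 -> window=[12, 44, 40, 29, 34] -> max=44
step 11: append 14 -> window=[44, 40, 29, 34, 14] -> max=44
step 12: append 49 -> window=[40, 29, 34, 14, 49] -> max=49
step 13: append 17 -> window=[29, 34, 14, 49, 17] -> max=49
step 14: append 19 -> window=[34, 14, 49, 17, 19] -> max=49
step 15: append 7 -> window=[14, 49, 17, 19, 7] -> max=49
Recorded maximums: 45 45 45 45 44 44 44 49 49 49 49
Changes between consecutive maximums: 2

Answer: 2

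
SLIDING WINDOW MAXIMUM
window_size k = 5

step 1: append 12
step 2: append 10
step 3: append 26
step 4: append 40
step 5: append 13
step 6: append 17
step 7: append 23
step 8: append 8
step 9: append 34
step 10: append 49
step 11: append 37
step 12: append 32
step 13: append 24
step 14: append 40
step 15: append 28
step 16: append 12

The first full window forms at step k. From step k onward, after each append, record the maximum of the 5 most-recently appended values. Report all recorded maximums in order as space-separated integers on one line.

step 1: append 12 -> window=[12] (not full yet)
step 2: append 10 -> window=[12, 10] (not full yet)
step 3: append 26 -> window=[12, 10, 26] (not full yet)
step 4: append 40 -> window=[12, 10, 26, 40] (not full yet)
step 5: append 13 -> window=[12, 10, 26, 40, 13] -> max=40
step 6: append 17 -> window=[10, 26, 40, 13, 17] -> max=40
step 7: append 23 -> window=[26, 40, 13, 17, 23] -> max=40
step 8: append 8 -> window=[40, 13, 17, 23, 8] -> max=40
step 9: append 34 -> window=[13, 17, 23, 8, 34] -> max=34
step 10: append 49 -> window=[17, 23, 8, 34, 49] -> max=49
step 11: append 37 -> window=[23, 8, 34, 49, 37] -> max=49
step 12: append 32 -> window=[8, 34, 49, 37, 32] -> max=49
step 13: append 24 -> window=[34, 49, 37, 32, 24] -> max=49
step 14: append 40 -> window=[49, 37, 32, 24, 40] -> max=49
step 15: append 28 -> window=[37, 32, 24, 40, 28] -> max=40
step 16: append 12 -> window=[32, 24, 40, 28, 12] -> max=40

Answer: 40 40 40 40 34 49 49 49 49 49 40 40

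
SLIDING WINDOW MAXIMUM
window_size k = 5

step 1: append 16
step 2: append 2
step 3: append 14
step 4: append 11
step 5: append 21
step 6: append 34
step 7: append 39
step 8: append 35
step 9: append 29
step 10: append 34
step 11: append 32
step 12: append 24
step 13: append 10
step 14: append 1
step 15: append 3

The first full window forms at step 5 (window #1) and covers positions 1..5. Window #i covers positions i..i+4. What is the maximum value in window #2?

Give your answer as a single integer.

Answer: 34

Derivation:
step 1: append 16 -> window=[16] (not full yet)
step 2: append 2 -> window=[16, 2] (not full yet)
step 3: append 14 -> window=[16, 2, 14] (not full yet)
step 4: append 11 -> window=[16, 2, 14, 11] (not full yet)
step 5: append 21 -> window=[16, 2, 14, 11, 21] -> max=21
step 6: append 34 -> window=[2, 14, 11, 21, 34] -> max=34
Window #2 max = 34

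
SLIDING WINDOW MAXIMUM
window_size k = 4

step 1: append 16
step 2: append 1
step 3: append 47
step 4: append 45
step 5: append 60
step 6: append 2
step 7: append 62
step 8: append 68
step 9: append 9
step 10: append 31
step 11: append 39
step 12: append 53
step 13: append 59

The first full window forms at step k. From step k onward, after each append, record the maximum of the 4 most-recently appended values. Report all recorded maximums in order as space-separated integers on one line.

Answer: 47 60 60 62 68 68 68 68 53 59

Derivation:
step 1: append 16 -> window=[16] (not full yet)
step 2: append 1 -> window=[16, 1] (not full yet)
step 3: append 47 -> window=[16, 1, 47] (not full yet)
step 4: append 45 -> window=[16, 1, 47, 45] -> max=47
step 5: append 60 -> window=[1, 47, 45, 60] -> max=60
step 6: append 2 -> window=[47, 45, 60, 2] -> max=60
step 7: append 62 -> window=[45, 60, 2, 62] -> max=62
step 8: append 68 -> window=[60, 2, 62, 68] -> max=68
step 9: append 9 -> window=[2, 62, 68, 9] -> max=68
step 10: append 31 -> window=[62, 68, 9, 31] -> max=68
step 11: append 39 -> window=[68, 9, 31, 39] -> max=68
step 12: append 53 -> window=[9, 31, 39, 53] -> max=53
step 13: append 59 -> window=[31, 39, 53, 59] -> max=59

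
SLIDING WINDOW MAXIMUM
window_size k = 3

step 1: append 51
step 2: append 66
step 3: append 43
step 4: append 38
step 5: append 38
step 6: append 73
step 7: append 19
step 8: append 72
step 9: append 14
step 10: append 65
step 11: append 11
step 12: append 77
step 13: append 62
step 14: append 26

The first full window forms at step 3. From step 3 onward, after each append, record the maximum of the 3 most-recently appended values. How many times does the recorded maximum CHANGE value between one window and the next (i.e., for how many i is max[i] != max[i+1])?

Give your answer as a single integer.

step 1: append 51 -> window=[51] (not full yet)
step 2: append 66 -> window=[51, 66] (not full yet)
step 3: append 43 -> window=[51, 66, 43] -> max=66
step 4: append 38 -> window=[66, 43, 38] -> max=66
step 5: append 38 -> window=[43, 38, 38] -> max=43
step 6: append 73 -> window=[38, 38, 73] -> max=73
step 7: append 19 -> window=[38, 73, 19] -> max=73
step 8: append 72 -> window=[73, 19, 72] -> max=73
step 9: append 14 -> window=[19, 72, 14] -> max=72
step 10: append 65 -> window=[72, 14, 65] -> max=72
step 11: append 11 -> window=[14, 65, 11] -> max=65
step 12: append 77 -> window=[65, 11, 77] -> max=77
step 13: append 62 -> window=[11, 77, 62] -> max=77
step 14: append 26 -> window=[77, 62, 26] -> max=77
Recorded maximums: 66 66 43 73 73 73 72 72 65 77 77 77
Changes between consecutive maximums: 5

Answer: 5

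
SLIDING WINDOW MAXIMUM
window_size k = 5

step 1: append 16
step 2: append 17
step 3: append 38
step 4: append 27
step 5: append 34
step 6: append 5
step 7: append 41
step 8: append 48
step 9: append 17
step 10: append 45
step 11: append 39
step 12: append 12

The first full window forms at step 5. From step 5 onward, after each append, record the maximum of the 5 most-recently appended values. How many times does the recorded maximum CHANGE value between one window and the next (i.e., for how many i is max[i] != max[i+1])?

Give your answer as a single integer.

Answer: 2

Derivation:
step 1: append 16 -> window=[16] (not full yet)
step 2: append 17 -> window=[16, 17] (not full yet)
step 3: append 38 -> window=[16, 17, 38] (not full yet)
step 4: append 27 -> window=[16, 17, 38, 27] (not full yet)
step 5: append 34 -> window=[16, 17, 38, 27, 34] -> max=38
step 6: append 5 -> window=[17, 38, 27, 34, 5] -> max=38
step 7: append 41 -> window=[38, 27, 34, 5, 41] -> max=41
step 8: append 48 -> window=[27, 34, 5, 41, 48] -> max=48
step 9: append 17 -> window=[34, 5, 41, 48, 17] -> max=48
step 10: append 45 -> window=[5, 41, 48, 17, 45] -> max=48
step 11: append 39 -> window=[41, 48, 17, 45, 39] -> max=48
step 12: append 12 -> window=[48, 17, 45, 39, 12] -> max=48
Recorded maximums: 38 38 41 48 48 48 48 48
Changes between consecutive maximums: 2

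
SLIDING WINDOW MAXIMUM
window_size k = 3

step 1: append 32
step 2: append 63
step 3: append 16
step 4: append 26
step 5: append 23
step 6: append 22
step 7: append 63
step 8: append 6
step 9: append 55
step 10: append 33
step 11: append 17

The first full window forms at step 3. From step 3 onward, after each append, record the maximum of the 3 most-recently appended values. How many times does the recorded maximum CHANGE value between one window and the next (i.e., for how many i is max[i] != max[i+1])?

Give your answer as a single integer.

Answer: 3

Derivation:
step 1: append 32 -> window=[32] (not full yet)
step 2: append 63 -> window=[32, 63] (not full yet)
step 3: append 16 -> window=[32, 63, 16] -> max=63
step 4: append 26 -> window=[63, 16, 26] -> max=63
step 5: append 23 -> window=[16, 26, 23] -> max=26
step 6: append 22 -> window=[26, 23, 22] -> max=26
step 7: append 63 -> window=[23, 22, 63] -> max=63
step 8: append 6 -> window=[22, 63, 6] -> max=63
step 9: append 55 -> window=[63, 6, 55] -> max=63
step 10: append 33 -> window=[6, 55, 33] -> max=55
step 11: append 17 -> window=[55, 33, 17] -> max=55
Recorded maximums: 63 63 26 26 63 63 63 55 55
Changes between consecutive maximums: 3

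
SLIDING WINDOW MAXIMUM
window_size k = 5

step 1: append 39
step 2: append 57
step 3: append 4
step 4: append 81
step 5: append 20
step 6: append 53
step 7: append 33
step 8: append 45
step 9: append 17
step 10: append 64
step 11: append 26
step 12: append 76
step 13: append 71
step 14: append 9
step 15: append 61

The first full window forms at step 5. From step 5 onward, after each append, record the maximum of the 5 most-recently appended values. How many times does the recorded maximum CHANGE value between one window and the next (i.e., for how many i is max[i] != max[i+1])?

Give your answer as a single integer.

step 1: append 39 -> window=[39] (not full yet)
step 2: append 57 -> window=[39, 57] (not full yet)
step 3: append 4 -> window=[39, 57, 4] (not full yet)
step 4: append 81 -> window=[39, 57, 4, 81] (not full yet)
step 5: append 20 -> window=[39, 57, 4, 81, 20] -> max=81
step 6: append 53 -> window=[57, 4, 81, 20, 53] -> max=81
step 7: append 33 -> window=[4, 81, 20, 53, 33] -> max=81
step 8: append 45 -> window=[81, 20, 53, 33, 45] -> max=81
step 9: append 17 -> window=[20, 53, 33, 45, 17] -> max=53
step 10: append 64 -> window=[53, 33, 45, 17, 64] -> max=64
step 11: append 26 -> window=[33, 45, 17, 64, 26] -> max=64
step 12: append 76 -> window=[45, 17, 64, 26, 76] -> max=76
step 13: append 71 -> window=[17, 64, 26, 76, 71] -> max=76
step 14: append 9 -> window=[64, 26, 76, 71, 9] -> max=76
step 15: append 61 -> window=[26, 76, 71, 9, 61] -> max=76
Recorded maximums: 81 81 81 81 53 64 64 76 76 76 76
Changes between consecutive maximums: 3

Answer: 3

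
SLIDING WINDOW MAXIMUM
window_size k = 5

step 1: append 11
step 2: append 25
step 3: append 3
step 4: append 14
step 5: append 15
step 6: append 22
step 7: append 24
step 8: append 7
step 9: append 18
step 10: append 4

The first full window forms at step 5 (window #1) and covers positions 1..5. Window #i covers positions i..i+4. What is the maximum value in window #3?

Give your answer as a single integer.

Answer: 24

Derivation:
step 1: append 11 -> window=[11] (not full yet)
step 2: append 25 -> window=[11, 25] (not full yet)
step 3: append 3 -> window=[11, 25, 3] (not full yet)
step 4: append 14 -> window=[11, 25, 3, 14] (not full yet)
step 5: append 15 -> window=[11, 25, 3, 14, 15] -> max=25
step 6: append 22 -> window=[25, 3, 14, 15, 22] -> max=25
step 7: append 24 -> window=[3, 14, 15, 22, 24] -> max=24
Window #3 max = 24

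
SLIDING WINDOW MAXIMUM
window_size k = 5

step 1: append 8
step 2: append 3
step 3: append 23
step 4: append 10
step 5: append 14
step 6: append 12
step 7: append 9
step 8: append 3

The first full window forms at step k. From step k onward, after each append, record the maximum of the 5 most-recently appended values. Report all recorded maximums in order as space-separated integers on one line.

step 1: append 8 -> window=[8] (not full yet)
step 2: append 3 -> window=[8, 3] (not full yet)
step 3: append 23 -> window=[8, 3, 23] (not full yet)
step 4: append 10 -> window=[8, 3, 23, 10] (not full yet)
step 5: append 14 -> window=[8, 3, 23, 10, 14] -> max=23
step 6: append 12 -> window=[3, 23, 10, 14, 12] -> max=23
step 7: append 9 -> window=[23, 10, 14, 12, 9] -> max=23
step 8: append 3 -> window=[10, 14, 12, 9, 3] -> max=14

Answer: 23 23 23 14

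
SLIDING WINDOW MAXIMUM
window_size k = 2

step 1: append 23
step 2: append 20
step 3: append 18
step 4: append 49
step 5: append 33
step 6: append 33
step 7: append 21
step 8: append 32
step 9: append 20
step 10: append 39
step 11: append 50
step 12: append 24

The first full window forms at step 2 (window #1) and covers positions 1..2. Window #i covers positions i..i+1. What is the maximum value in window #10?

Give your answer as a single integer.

step 1: append 23 -> window=[23] (not full yet)
step 2: append 20 -> window=[23, 20] -> max=23
step 3: append 18 -> window=[20, 18] -> max=20
step 4: append 49 -> window=[18, 49] -> max=49
step 5: append 33 -> window=[49, 33] -> max=49
step 6: append 33 -> window=[33, 33] -> max=33
step 7: append 21 -> window=[33, 21] -> max=33
step 8: append 32 -> window=[21, 32] -> max=32
step 9: append 20 -> window=[32, 20] -> max=32
step 10: append 39 -> window=[20, 39] -> max=39
step 11: append 50 -> window=[39, 50] -> max=50
Window #10 max = 50

Answer: 50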